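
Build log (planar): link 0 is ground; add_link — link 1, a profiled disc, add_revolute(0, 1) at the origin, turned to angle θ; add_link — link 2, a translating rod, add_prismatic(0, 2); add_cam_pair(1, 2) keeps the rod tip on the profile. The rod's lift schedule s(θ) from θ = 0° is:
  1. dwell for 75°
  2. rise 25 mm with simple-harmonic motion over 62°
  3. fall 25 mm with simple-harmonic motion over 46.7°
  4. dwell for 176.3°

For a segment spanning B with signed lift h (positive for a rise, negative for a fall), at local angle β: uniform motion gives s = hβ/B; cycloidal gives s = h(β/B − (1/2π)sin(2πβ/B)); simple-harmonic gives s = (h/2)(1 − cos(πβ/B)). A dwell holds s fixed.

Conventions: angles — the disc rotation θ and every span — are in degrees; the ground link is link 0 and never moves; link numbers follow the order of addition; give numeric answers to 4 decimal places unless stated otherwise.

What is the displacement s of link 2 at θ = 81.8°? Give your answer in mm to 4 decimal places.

seg 1 [0°–75°] dwell: s stays 0.0000
seg 2 [75°–137°] simple-harmonic, h=25: θ=81.8° here. β=6.8, B=62. 25/2·(1 − cos(π·0.1097)) = 0.7347 → s = 0.7347

0.7347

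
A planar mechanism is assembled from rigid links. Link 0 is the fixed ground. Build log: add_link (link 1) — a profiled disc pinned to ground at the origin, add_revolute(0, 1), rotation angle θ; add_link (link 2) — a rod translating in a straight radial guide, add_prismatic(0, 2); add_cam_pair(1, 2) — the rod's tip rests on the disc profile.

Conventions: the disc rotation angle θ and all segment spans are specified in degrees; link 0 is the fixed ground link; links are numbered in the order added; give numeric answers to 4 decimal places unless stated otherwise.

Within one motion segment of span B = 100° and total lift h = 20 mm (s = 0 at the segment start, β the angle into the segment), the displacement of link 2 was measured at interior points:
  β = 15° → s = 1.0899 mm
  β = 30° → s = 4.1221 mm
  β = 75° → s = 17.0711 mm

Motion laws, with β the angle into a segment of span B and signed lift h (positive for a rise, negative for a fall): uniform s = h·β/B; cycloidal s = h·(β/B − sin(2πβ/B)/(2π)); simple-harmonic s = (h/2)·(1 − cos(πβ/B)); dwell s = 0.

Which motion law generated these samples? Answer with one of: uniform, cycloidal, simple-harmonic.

candidates at β/B = r: uniform s = h·r (linear in β); cycloidal s = h·(r − sin(2πr)/(2π)); simple-harmonic s = (h/2)(1 − cos(πr))
β=15°: printed 1.0899 | uniform 3.0000, cycloidal 0.4248, simple-harmonic 1.0899
β=30°: printed 4.1221 | uniform 6.0000, cycloidal 2.9727, simple-harmonic 4.1221
β=75°: printed 17.0711 | uniform 15.0000, cycloidal 18.1831, simple-harmonic 17.0711
only one law matches every sample → simple-harmonic

simple-harmonic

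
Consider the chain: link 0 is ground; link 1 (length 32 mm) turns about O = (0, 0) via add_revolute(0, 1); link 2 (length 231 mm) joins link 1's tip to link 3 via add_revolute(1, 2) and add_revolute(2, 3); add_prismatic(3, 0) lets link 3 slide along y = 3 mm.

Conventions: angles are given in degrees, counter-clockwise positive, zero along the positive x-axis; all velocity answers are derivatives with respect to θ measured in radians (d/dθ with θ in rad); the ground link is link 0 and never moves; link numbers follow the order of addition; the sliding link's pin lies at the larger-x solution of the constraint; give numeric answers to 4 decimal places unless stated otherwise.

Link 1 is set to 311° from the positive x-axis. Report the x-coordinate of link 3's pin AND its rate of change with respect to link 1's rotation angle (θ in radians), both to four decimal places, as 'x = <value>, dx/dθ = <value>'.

geometry: r = 32 mm, L = 231 mm, e = 3 mm
crank pin P = (r cos θ, r sin θ) = (20.993889, -24.150707)
h = r sin θ − e = -24.150707 − 3 = -27.150707
x = r cos θ + √(L² − h²) = 20.993889 + 229.398865 = 250.392754
dx/dθ = −r sin θ − h·r cos θ/√(L² − h²) (θ in radians; h = -27.150707) = 26.635457

x = 250.3928, dx/dθ = 26.6355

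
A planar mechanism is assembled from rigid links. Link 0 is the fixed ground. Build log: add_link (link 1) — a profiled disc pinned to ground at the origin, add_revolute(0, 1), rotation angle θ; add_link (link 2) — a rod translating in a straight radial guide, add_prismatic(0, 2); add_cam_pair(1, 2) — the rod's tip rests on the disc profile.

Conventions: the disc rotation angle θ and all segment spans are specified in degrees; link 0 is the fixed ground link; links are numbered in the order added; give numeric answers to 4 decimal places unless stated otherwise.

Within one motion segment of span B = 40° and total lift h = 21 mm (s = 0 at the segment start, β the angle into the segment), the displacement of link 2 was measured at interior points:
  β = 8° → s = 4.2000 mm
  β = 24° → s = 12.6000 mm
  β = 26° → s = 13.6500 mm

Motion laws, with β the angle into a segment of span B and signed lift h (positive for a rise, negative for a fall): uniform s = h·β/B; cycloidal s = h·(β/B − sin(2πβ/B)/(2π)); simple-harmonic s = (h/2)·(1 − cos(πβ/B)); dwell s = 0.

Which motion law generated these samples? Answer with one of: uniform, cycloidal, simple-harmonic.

candidates at β/B = r: uniform s = h·r (linear in β); cycloidal s = h·(r − sin(2πr)/(2π)); simple-harmonic s = (h/2)(1 − cos(πr))
β=8°: printed 4.2000 | uniform 4.2000, cycloidal 1.0213, simple-harmonic 2.0053
β=24°: printed 12.6000 | uniform 12.6000, cycloidal 14.5645, simple-harmonic 13.7447
β=26°: printed 13.6500 | uniform 13.6500, cycloidal 16.3539, simple-harmonic 15.2669
only one law matches every sample → uniform

uniform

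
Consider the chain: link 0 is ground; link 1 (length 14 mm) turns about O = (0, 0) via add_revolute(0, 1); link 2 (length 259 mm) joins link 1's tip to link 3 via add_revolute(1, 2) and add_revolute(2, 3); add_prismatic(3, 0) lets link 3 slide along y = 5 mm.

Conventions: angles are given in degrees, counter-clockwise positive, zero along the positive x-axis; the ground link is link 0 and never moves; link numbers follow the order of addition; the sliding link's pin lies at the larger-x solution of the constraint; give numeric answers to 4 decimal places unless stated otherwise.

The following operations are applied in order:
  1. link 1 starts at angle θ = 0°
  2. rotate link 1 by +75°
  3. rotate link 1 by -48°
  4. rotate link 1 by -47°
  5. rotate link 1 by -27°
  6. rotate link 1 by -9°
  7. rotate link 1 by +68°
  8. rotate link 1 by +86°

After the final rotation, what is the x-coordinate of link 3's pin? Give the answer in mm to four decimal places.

geometry: r = 14 mm, L = 259 mm, e = 5 mm; θ starts at 0°
rotate link 1 by +75°: θ ← 0° +75° = 75°
rotate link 1 by -48°: θ ← 75° -48° = 27°
rotate link 1 by -47°: θ ← 27° -47° = -20°
rotate link 1 by -27°: θ ← -20° -27° = -47°
rotate link 1 by -9°: θ ← -47° -9° = -56°
rotate link 1 by +68°: θ ← -56° +68° = 12°
rotate link 1 by +86°: θ ← 12° +86° = 98°
crank pin P = (r cos θ, r sin θ) = (-1.948423, 13.863753)
h = r sin θ − e = 13.863753 − 5 = 8.863753
x = r cos θ + √(L² − h²) = -1.948423 + 258.848284 = 256.899860

256.8999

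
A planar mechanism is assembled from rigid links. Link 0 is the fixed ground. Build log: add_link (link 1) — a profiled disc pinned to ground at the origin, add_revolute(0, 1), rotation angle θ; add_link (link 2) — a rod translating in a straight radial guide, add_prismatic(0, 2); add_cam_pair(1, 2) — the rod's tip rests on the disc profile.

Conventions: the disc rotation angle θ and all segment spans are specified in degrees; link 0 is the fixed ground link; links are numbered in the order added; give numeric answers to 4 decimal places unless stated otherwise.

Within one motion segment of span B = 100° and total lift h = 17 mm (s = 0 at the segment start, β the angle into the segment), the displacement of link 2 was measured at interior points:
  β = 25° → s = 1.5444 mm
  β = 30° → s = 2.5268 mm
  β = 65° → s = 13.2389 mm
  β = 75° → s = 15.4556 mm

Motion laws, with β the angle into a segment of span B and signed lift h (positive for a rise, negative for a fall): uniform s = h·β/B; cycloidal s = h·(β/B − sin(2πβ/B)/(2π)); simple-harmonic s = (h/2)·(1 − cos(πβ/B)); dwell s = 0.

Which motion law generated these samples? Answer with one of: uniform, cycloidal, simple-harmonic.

candidates at β/B = r: uniform s = h·r (linear in β); cycloidal s = h·(r − sin(2πr)/(2π)); simple-harmonic s = (h/2)(1 − cos(πr))
β=25°: printed 1.5444 | uniform 4.2500, cycloidal 1.5444, simple-harmonic 2.4896
β=30°: printed 2.5268 | uniform 5.1000, cycloidal 2.5268, simple-harmonic 3.5038
β=65°: printed 13.2389 | uniform 11.0500, cycloidal 13.2389, simple-harmonic 12.3589
β=75°: printed 15.4556 | uniform 12.7500, cycloidal 15.4556, simple-harmonic 14.5104
only one law matches every sample → cycloidal

cycloidal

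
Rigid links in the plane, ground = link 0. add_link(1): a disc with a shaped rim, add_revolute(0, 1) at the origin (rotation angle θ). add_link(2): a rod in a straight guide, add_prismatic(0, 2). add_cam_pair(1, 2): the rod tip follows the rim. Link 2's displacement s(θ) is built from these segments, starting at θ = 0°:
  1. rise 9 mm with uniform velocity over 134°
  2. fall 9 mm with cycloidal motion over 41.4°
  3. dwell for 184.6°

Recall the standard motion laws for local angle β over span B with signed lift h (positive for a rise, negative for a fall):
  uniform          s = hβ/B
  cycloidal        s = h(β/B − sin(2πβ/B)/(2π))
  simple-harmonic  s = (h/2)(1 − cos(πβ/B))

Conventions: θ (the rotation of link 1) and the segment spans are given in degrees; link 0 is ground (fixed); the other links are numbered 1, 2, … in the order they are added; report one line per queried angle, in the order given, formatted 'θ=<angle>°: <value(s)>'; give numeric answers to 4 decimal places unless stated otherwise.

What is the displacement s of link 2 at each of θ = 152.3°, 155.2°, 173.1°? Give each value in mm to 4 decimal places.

segment 1 (0° to 134°, uniform, h = 9) is passed completely: s = 0.0000 + (9) = 9.0000
θ = 152.3° falls in segment 2 (134° to 175.4°, cycloidal, h = -9): β = 152.3 − 134 = 18.3°, B = 41.4°; Δs = -9·(0.4420 − sin(2π·0.4420)/(2π)) = -3.4680; s = 9.0000 − 3.4680 = 5.5320
θ = 155.2° falls in segment 2 (134° to 175.4°, cycloidal, h = -9): β = 155.2 − 134 = 21.2°, B = 41.4°; Δs = -9·(0.5121 − sin(2π·0.5121)/(2π)) = -4.7173; s = 9.0000 − 4.7173 = 4.2827
θ = 173.1° falls in segment 2 (134° to 175.4°, cycloidal, h = -9): β = 173.1 − 134 = 39.1°, B = 41.4°; Δs = -9·(0.9444 − sin(2π·0.9444)/(2π)) = -8.9899; s = 9.0000 − 8.9899 = 0.0101

θ=152.3°: 5.5320
θ=155.2°: 4.2827
θ=173.1°: 0.0101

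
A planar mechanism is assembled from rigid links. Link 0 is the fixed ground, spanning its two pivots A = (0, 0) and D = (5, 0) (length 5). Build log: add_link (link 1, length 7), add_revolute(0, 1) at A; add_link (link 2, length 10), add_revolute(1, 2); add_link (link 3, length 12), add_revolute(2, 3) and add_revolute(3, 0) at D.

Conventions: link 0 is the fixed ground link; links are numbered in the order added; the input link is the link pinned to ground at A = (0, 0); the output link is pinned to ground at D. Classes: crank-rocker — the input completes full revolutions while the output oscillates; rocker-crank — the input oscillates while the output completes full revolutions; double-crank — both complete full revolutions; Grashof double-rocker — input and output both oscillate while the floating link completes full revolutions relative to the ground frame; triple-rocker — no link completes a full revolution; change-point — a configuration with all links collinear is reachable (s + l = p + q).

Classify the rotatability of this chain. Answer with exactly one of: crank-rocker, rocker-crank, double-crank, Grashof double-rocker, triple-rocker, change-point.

lengths: ground=5, input=7, coupler=10, output=12
sorted: s=5 (shortest), l=12 (longest), p+q=17
s + l = 17 vs p + q = 17
s + l = p + q → change-point (collinear configuration reachable)

change-point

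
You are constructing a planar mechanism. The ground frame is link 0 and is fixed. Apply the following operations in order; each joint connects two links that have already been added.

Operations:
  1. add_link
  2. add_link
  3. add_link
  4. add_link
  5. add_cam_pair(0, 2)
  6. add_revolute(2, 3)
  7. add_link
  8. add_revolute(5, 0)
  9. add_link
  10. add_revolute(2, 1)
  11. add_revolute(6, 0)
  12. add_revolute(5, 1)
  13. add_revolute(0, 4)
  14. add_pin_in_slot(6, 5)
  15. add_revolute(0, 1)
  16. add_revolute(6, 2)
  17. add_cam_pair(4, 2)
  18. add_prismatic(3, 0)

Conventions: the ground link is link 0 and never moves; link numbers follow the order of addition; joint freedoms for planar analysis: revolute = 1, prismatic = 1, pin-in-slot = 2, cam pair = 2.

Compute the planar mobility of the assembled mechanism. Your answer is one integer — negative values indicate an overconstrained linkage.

ground; <1,0,0>
#1 <2,0,0>
#2 <3,0,0>
#3 <4,0,0>
#4 <5,0,0>
C:0↔2 J2 <5,0,1>
R:2↔3 J1 <5,1,1>
#5 <6,1,1>
R:5↔0 J1 <6,2,1>
#6 <7,2,1>
R:2↔1 J1 <7,3,1>
R:6↔0 J1 <7,4,1>
R:5↔1 J1 <7,5,1>
R:0↔4 J1 <7,6,1>
PS:6↔5 J2 <7,6,2>
R:0↔1 J1 <7,7,2>
R:6↔2 J1 <7,8,2>
C:4↔2 J2 <7,8,3>
P:3↔0 J1 <7,9,3>
3×6 − 2×9 − 1×3 = -3

M = -3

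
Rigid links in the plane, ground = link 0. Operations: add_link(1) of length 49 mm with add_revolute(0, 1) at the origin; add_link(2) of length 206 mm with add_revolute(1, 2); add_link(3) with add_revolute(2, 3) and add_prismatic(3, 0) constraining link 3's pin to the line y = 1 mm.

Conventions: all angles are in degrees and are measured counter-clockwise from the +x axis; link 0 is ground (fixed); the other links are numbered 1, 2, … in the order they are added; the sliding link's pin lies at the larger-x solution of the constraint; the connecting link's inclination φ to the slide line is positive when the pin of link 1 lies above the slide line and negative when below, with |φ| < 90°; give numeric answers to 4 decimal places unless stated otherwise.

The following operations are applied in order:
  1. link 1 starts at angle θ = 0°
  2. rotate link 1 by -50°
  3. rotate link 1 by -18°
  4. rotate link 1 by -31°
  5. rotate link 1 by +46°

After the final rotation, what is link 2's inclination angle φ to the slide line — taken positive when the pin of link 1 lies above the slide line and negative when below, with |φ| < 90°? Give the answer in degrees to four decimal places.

geometry: r = 49 mm, L = 206 mm, e = 1 mm; θ starts at 0°
rotate link 1 by -50°: θ ← 0° -50° = -50°
rotate link 1 by -18°: θ ← -50° -18° = -68°
rotate link 1 by -31°: θ ← -68° -31° = -99°
rotate link 1 by +46°: θ ← -99° +46° = -53°
h = r sin θ − e = -39.133140 − 1 = -40.133140
sin φ = h / L = -40.133140 / 206 = -0.19482107
φ = arcsin(-0.19482107) = -11.234271°

-11.2343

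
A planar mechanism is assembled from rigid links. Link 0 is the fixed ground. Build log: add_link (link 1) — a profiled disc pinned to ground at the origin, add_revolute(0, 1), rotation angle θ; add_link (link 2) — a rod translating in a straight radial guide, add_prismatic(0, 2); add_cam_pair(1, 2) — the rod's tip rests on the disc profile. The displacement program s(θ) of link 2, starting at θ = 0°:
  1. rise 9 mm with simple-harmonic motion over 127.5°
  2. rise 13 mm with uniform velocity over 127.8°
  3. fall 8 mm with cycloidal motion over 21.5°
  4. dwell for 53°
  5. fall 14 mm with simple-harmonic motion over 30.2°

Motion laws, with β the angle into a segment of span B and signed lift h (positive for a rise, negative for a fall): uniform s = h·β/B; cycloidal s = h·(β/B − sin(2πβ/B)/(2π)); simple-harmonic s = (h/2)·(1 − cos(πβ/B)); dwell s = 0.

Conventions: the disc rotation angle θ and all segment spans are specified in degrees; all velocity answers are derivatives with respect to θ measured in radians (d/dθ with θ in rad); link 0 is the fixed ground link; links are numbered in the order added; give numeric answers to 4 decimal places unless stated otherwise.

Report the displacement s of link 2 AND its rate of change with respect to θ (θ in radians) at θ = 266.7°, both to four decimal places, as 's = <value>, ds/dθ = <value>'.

seg 1 [0°–127.5°] simple-harmonic, h=9: full span → s += 9 → s = 9.0000
seg 2 [127.5°–255.3°] uniform, h=13: full span → s += 13 → s = 22.0000
seg 3 [255.3°–276.8°] cycloidal, h=-8: θ=266.7° here. β=11.4, B=21.5. -8·(0.5302 − sin(2π·0.5302)/(2π)) = -4.4823 → s = 17.5177
velocity in seg [255.3°–276.8°] (cycloidal), θ in radians: β = 11.4° = 0.1990 rad, B = 21.5° = 0.3752 rad; ds/dθ = (h/B)(1 − cos(2πβ/B)) = ((-8)/0.3752)(1 − cos(2π·0.5302)) = -42.255236 mm/rad

s = 17.5177, ds/dθ = -42.2552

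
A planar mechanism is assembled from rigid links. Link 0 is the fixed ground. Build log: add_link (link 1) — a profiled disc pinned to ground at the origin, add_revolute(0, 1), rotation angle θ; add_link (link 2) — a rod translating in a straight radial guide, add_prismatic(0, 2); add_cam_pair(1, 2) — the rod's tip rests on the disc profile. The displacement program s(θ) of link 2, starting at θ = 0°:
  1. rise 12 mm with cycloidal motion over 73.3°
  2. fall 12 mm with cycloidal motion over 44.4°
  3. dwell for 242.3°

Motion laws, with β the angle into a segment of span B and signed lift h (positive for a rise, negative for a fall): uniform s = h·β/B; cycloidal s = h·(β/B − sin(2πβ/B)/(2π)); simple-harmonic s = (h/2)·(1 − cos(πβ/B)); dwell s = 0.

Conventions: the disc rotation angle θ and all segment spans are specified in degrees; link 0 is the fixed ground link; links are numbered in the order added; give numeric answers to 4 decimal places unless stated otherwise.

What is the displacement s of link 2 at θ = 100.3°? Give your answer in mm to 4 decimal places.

seg 1 [0°–73.3°] cycloidal, h=12: full span → s += 12 → s = 12.0000
seg 2 [73.3°–117.7°] cycloidal, h=-12: θ=100.3° here. β=27, B=44.4. -12·(0.6081 − sin(2π·0.6081)/(2π)) = -8.4971 → s = 3.5029

3.5029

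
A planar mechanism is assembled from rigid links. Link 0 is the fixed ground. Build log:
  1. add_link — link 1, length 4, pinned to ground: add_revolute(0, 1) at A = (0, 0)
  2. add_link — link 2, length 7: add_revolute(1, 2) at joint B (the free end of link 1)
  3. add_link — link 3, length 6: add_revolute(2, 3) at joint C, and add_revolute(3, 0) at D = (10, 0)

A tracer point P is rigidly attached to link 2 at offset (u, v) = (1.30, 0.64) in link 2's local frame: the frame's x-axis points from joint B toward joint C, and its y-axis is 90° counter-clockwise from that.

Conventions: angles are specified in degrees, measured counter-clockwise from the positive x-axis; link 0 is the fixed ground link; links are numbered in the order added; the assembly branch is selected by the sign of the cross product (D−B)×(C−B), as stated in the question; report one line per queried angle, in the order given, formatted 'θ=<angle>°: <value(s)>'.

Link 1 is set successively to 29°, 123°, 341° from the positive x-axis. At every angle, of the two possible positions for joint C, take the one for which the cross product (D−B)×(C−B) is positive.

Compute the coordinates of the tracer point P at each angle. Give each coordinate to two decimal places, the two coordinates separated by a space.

A=(0,0), D=(10.00,0)
θ=29°: B = A + 4.00·(cos29°, sin29°) = (3.4985, 1.9392)
θ=29°: |BD| = 6.7846
θ=29°: circle(B,7.00) ∩ circle(D,6.00): a=4.3503, h=5.4840
θ=29°:   candidates: C₊=(9.2348,5.9510) cross=37.207; C₋=(6.0998,-4.5595) cross=-37.207
θ=29°:   branch + wants cross > 0 → take C=(9.2348,5.9510) (cross=37.207)
θ=29°: ex = (C−B)/|BC| = (0.8195,0.5731); ey = (-0.5731,0.8195)
θ=29°: P = B + 1.30·ex + 0.64·ey = (4.1970,3.2087)
θ=123°: B = A + 4.00·(cos123°, sin123°) = (-2.1786, 3.3547)
θ=123°: |BD| = 12.6321
θ=123°: circle(B,7.00) ∩ circle(D,6.00): a=6.8306, h=1.5305
θ=123°:   candidates: C₊=(4.8133,3.0162) cross=19.334; C₋=(4.0004,0.0651) cross=-19.334
θ=123°:   branch + wants cross > 0 → take C=(4.8133,3.0162) (cross=19.334)
θ=123°: ex = (C−B)/|BC| = (0.9988,-0.0483); ey = (0.0483,0.9988)
θ=123°: P = B + 1.30·ex + 0.64·ey = (-0.8491,3.9311)
θ=341°: B = A + 4.00·(cos341°, sin341°) = (3.7821, -1.3023)
θ=341°: |BD| = 6.3528
θ=341°: circle(B,7.00) ∩ circle(D,6.00): a=4.1996, h=5.6003
θ=341°:   candidates: C₊=(6.7445,5.0400) cross=35.578; C₋=(9.0405,-5.9228) cross=-35.578
θ=341°:   branch + wants cross > 0 → take C=(6.7445,5.0400) (cross=35.578)
θ=341°: ex = (C−B)/|BC| = (0.4232,0.9060); ey = (-0.9060,0.4232)
θ=341°: P = B + 1.30·ex + 0.64·ey = (3.7524,0.1464)

θ=29°: 4.20 3.21
θ=123°: -0.85 3.93
θ=341°: 3.75 0.15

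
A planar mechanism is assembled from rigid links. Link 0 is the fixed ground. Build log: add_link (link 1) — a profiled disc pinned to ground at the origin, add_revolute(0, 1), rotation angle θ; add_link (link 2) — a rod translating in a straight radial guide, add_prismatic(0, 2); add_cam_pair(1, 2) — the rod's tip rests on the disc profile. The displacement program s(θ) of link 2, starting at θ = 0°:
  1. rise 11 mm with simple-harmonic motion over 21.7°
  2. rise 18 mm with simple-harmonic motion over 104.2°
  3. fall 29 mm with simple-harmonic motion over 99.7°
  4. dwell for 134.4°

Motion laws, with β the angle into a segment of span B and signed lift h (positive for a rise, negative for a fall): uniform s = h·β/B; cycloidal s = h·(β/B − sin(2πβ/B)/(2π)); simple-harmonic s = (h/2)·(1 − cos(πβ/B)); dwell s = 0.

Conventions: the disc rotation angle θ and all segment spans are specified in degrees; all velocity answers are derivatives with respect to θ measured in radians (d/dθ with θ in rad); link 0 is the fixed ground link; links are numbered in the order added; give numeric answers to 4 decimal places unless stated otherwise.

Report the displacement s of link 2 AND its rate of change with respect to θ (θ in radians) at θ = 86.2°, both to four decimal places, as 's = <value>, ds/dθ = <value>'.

seg 1 [0°–21.7°] simple-harmonic, h=11: full span → s += 11 → s = 11.0000
seg 2 [21.7°–125.9°] simple-harmonic, h=18: θ=86.2° here. β=64.5, B=104.2. 18/2·(1 − cos(π·0.6190)) = 12.2869 → s = 23.2869
velocity in seg [21.7°–125.9°] (simple-harmonic), θ in radians: β = 64.5° = 1.1257 rad, B = 104.2° = 1.8186 rad; ds/dθ = (πh/(2B)) sin(πβ/B) = (π·18/(2·1.8186)) sin(π·0.6190) = 14.473133 mm/rad

s = 23.2869, ds/dθ = 14.4731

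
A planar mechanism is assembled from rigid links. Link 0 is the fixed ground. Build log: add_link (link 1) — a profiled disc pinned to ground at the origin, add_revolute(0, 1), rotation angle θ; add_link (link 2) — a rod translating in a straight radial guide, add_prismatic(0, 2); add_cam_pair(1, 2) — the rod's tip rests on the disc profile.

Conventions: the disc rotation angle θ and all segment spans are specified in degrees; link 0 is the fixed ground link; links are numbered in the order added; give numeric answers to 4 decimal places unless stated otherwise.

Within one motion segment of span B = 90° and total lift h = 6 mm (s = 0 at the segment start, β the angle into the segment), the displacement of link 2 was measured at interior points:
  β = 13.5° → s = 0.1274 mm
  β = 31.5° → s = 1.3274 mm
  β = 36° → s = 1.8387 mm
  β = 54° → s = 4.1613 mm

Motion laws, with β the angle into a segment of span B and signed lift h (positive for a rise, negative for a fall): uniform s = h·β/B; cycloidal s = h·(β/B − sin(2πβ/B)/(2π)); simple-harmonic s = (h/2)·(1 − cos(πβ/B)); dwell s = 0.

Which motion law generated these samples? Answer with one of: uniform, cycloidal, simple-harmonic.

candidates at β/B = r: uniform s = h·r (linear in β); cycloidal s = h·(r − sin(2πr)/(2π)); simple-harmonic s = (h/2)(1 − cos(πr))
β=13.5°: printed 0.1274 | uniform 0.9000, cycloidal 0.1274, simple-harmonic 0.3270
β=31.5°: printed 1.3274 | uniform 2.1000, cycloidal 1.3274, simple-harmonic 1.6380
β=36°: printed 1.8387 | uniform 2.4000, cycloidal 1.8387, simple-harmonic 2.0729
β=54°: printed 4.1613 | uniform 3.6000, cycloidal 4.1613, simple-harmonic 3.9271
only one law matches every sample → cycloidal

cycloidal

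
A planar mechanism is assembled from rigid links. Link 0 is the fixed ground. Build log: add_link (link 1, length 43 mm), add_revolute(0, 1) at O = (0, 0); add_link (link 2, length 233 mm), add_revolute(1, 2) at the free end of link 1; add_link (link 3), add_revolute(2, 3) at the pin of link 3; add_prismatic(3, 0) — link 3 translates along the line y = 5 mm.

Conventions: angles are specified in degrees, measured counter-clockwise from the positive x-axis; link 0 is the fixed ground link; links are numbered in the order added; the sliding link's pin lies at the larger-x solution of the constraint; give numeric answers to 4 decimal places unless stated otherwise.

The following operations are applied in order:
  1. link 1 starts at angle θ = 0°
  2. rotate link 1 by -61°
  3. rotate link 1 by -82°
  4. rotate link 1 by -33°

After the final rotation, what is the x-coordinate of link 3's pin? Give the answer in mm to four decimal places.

geometry: r = 43 mm, L = 233 mm, e = 5 mm; θ starts at 0°
rotate link 1 by -61°: θ ← 0° -61° = -61°
rotate link 1 by -82°: θ ← -61° -82° = -143°
rotate link 1 by -33°: θ ← -143° -33° = -176°
crank pin P = (r cos θ, r sin θ) = (-42.895254, -2.999528)
h = r sin θ − e = -2.999528 − 5 = -7.999528
x = r cos θ + √(L² − h²) = -42.895254 + 232.862637 = 189.967382

189.9674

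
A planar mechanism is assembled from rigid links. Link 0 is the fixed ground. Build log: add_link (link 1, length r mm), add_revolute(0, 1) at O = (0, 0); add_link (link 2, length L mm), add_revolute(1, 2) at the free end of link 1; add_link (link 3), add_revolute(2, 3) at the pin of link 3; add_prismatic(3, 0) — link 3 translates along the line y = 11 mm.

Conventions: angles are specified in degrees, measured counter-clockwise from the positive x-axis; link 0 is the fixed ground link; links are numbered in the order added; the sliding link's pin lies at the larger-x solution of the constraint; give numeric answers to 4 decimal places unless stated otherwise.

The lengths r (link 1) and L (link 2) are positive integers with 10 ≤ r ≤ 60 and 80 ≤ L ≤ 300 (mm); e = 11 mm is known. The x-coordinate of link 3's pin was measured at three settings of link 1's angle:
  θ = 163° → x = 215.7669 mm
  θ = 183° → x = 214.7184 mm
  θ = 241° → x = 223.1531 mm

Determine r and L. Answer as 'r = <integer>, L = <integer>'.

constraint per measurement: (x − r cos θ)² + (r sin θ − e)² = L²
subtracting the θ₁ and θ₂ equations cancels the r² and L² terms:
r = (x₁² − x₂²) / (2[(x₁cos θ₁ + e sin θ₁) − (x₂cos θ₂ + e sin θ₂)]) = 19.0016 → r = 19
L² = (x₁ − r cos θ₁)² + (r sin θ₁ − e)² = 54756.0224 → L = 234.0000 → L = 234
check at θ₃=241°: x = 223.1531 (printed 223.1531) ✓

r = 19, L = 234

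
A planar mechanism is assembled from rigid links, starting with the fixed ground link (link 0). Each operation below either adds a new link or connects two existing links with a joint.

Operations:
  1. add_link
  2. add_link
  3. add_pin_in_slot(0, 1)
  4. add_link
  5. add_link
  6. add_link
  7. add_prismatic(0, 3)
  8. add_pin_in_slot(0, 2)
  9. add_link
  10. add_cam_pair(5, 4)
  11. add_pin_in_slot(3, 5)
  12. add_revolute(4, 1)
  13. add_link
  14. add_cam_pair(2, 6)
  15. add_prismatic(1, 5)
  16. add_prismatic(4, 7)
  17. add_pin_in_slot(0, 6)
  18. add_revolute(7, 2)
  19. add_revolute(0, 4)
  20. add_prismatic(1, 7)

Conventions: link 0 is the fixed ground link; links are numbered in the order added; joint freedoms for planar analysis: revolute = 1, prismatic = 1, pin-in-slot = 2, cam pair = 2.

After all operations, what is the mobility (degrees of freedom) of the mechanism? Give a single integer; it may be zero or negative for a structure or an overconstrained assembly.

ground; <1,0,0>
#1 <2,0,0>
#2 <3,0,0>
PS:0↔1 J2 <3,0,1>
#3 <4,0,1>
#4 <5,0,1>
#5 <6,0,1>
P:0↔3 J1 <6,1,1>
PS:0↔2 J2 <6,1,2>
#6 <7,1,2>
C:5↔4 J2 <7,1,3>
PS:3↔5 J2 <7,1,4>
R:4↔1 J1 <7,2,4>
#7 <8,2,4>
C:2↔6 J2 <8,2,5>
P:1↔5 J1 <8,3,5>
P:4↔7 J1 <8,4,5>
PS:0↔6 J2 <8,4,6>
R:7↔2 J1 <8,5,6>
R:0↔4 J1 <8,6,6>
P:1↔7 J1 <8,7,6>
3×7 − 2×7 − 1×6 = 1

M = 1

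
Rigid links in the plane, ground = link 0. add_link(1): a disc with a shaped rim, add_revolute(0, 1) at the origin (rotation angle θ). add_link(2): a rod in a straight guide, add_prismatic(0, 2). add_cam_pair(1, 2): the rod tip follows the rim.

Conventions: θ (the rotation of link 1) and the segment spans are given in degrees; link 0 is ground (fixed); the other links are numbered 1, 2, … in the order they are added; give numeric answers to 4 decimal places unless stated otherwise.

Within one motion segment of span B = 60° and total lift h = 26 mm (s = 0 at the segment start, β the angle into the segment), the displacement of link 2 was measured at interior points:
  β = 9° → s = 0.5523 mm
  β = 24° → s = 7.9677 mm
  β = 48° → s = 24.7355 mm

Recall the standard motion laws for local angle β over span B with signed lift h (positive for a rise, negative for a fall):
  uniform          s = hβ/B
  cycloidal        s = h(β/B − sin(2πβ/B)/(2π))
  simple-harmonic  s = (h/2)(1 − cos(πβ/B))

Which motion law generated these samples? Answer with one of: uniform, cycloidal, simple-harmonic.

candidates at β/B = r: uniform s = h·r (linear in β); cycloidal s = h·(r − sin(2πr)/(2π)); simple-harmonic s = (h/2)(1 − cos(πr))
β=9°: printed 0.5523 | uniform 3.9000, cycloidal 0.5523, simple-harmonic 1.4169
β=24°: printed 7.9677 | uniform 10.4000, cycloidal 7.9677, simple-harmonic 8.9828
β=48°: printed 24.7355 | uniform 20.8000, cycloidal 24.7355, simple-harmonic 23.5172
only one law matches every sample → cycloidal

cycloidal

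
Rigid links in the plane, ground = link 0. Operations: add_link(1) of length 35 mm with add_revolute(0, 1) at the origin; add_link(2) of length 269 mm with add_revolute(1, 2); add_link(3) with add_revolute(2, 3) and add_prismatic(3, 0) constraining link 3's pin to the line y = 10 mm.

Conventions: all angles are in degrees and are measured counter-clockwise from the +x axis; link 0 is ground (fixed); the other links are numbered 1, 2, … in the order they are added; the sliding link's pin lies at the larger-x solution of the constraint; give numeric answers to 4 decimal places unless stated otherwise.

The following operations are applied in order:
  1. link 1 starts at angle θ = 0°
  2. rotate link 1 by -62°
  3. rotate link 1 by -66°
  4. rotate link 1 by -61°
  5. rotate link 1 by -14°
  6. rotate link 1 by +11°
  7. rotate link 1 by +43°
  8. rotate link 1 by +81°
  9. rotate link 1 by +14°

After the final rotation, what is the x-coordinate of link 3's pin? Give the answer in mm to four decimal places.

geometry: r = 35 mm, L = 269 mm, e = 10 mm; θ starts at 0°
rotate link 1 by -62°: θ ← 0° -62° = -62°
rotate link 1 by -66°: θ ← -62° -66° = -128°
rotate link 1 by -61°: θ ← -128° -61° = -189°
rotate link 1 by -14°: θ ← -189° -14° = -203°
rotate link 1 by +11°: θ ← -203° +11° = -192°
rotate link 1 by +43°: θ ← -192° +43° = -149°
rotate link 1 by +81°: θ ← -149° +81° = -68°
rotate link 1 by +14°: θ ← -68° +14° = -54°
crank pin P = (r cos θ, r sin θ) = (20.572484, -28.315595)
h = r sin θ − e = -28.315595 − 10 = -38.315595
x = r cos θ + √(L² − h²) = 20.572484 + 266.257235 = 286.829719

286.8297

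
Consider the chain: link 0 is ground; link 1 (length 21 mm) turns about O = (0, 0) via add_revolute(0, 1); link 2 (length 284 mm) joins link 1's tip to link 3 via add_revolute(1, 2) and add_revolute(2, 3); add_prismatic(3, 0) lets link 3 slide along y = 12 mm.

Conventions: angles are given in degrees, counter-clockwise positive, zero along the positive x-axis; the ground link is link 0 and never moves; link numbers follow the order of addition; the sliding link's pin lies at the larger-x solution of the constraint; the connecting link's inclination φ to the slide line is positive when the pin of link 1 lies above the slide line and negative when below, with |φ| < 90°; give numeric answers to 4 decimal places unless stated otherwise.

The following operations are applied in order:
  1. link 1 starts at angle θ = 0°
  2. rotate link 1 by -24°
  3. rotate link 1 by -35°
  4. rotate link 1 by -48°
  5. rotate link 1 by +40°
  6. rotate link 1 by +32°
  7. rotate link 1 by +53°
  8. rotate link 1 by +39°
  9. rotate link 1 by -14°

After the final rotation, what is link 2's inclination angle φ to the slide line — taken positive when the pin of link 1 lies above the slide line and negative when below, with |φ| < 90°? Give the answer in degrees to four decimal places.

geometry: r = 21 mm, L = 284 mm, e = 12 mm; θ starts at 0°
rotate link 1 by -24°: θ ← 0° -24° = -24°
rotate link 1 by -35°: θ ← -24° -35° = -59°
rotate link 1 by -48°: θ ← -59° -48° = -107°
rotate link 1 by +40°: θ ← -107° +40° = -67°
rotate link 1 by +32°: θ ← -67° +32° = -35°
rotate link 1 by +53°: θ ← -35° +53° = 18°
rotate link 1 by +39°: θ ← 18° +39° = 57°
rotate link 1 by -14°: θ ← 57° -14° = 43°
h = r sin θ − e = 14.321966 − 12 = 2.321966
sin φ = h / L = 2.321966 / 284 = 0.00817594
φ = arcsin(0.00817594) = 0.468452°

0.4685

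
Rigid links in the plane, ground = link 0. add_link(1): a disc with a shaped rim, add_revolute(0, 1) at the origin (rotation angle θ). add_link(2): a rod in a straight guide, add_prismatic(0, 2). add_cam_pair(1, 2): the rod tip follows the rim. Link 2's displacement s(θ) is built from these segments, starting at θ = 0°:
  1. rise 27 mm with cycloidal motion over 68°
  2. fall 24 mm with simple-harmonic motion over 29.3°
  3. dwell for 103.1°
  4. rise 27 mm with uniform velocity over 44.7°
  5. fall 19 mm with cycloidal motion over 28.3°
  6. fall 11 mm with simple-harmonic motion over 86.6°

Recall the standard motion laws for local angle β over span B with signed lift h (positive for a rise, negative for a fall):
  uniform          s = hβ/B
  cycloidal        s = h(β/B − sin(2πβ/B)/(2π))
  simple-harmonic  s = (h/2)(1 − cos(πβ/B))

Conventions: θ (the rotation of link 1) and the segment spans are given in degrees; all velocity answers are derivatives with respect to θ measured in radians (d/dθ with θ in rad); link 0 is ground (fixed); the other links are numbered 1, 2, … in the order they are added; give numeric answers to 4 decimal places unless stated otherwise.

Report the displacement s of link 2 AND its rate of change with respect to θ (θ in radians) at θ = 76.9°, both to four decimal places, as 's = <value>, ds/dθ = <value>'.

segment 1 (0° to 68°, cycloidal, h = 27) is passed completely: s = 0.0000 + (27) = 27.0000
θ = 76.9° falls in segment 2 (68° to 97.3°, simple-harmonic, h = -24): β = 76.9 − 68 = 8.9°, B = 29.3°; Δs = -24/2·(1 − cos(π·0.3038)) = -5.0616; s = 27.0000 − 5.0616 = 21.9384
velocity in seg [68°–97.3°] (simple-harmonic), θ in radians: β = 8.9° = 0.1553 rad, B = 29.3° = 0.5114 rad; ds/dθ = (πh/(2B)) sin(πβ/B) = (π·(-24)/(2·0.5114)) sin(π·0.3038) = -60.147752 mm/rad

s = 21.9384, ds/dθ = -60.1478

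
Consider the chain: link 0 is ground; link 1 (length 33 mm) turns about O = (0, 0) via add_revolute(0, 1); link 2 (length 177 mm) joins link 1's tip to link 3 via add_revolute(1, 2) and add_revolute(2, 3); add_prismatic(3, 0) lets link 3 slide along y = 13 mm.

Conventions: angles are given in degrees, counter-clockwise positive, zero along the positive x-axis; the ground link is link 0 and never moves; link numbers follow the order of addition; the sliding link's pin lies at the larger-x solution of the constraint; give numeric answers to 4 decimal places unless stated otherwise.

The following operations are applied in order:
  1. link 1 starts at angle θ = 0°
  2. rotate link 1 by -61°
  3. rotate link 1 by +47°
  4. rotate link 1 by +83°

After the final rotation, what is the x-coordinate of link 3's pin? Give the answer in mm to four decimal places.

geometry: r = 33 mm, L = 177 mm, e = 13 mm; θ starts at 0°
rotate link 1 by -61°: θ ← 0° -61° = -61°
rotate link 1 by +47°: θ ← -61° +47° = -14°
rotate link 1 by +83°: θ ← -14° +83° = 69°
crank pin P = (r cos θ, r sin θ) = (11.826142, 30.808154)
h = r sin θ − e = 30.808154 − 13 = 17.808154
x = r cos θ + √(L² − h²) = 11.826142 + 176.101873 = 187.928015

187.9280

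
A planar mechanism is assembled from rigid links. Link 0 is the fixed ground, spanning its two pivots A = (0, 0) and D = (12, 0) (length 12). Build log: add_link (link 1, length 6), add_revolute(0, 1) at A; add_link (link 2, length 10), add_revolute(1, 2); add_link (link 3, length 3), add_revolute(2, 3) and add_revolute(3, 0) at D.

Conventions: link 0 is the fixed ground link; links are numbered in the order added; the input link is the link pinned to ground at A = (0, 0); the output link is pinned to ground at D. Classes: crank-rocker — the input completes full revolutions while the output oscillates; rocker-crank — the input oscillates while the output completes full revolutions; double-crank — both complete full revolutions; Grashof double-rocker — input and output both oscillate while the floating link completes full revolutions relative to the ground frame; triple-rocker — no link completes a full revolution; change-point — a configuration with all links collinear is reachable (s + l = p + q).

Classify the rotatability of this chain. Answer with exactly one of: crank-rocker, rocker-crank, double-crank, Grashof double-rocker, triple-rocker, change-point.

lengths: ground=12, input=6, coupler=10, output=3
sorted: s=3 (shortest), l=12 (longest), p+q=16
s + l = 15 vs p + q = 16
s + l < p + q (Grashof) with shortest = output link → rocker-crank

rocker-crank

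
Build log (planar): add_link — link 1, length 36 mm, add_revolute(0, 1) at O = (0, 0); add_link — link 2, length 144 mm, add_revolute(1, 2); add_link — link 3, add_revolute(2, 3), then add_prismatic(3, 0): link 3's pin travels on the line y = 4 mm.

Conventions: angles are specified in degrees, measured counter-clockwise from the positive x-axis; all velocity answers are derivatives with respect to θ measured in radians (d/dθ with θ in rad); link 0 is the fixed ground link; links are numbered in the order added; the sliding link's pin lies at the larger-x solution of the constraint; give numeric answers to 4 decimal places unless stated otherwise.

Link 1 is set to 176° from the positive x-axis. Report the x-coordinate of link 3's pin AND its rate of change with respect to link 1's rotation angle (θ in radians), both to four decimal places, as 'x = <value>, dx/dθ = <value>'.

geometry: r = 36 mm, L = 144 mm, e = 4 mm
crank pin P = (r cos θ, r sin θ) = (-35.912306, 2.511233)
h = r sin θ − e = 2.511233 − 4 = -1.488767
x = r cos θ + √(L² − h²) = -35.912306 + 143.992304 = 108.079998
dx/dθ = −r sin θ − h·r cos θ/√(L² − h²) (θ in radians; h = -1.488767) = -2.882538

x = 108.0800, dx/dθ = -2.8825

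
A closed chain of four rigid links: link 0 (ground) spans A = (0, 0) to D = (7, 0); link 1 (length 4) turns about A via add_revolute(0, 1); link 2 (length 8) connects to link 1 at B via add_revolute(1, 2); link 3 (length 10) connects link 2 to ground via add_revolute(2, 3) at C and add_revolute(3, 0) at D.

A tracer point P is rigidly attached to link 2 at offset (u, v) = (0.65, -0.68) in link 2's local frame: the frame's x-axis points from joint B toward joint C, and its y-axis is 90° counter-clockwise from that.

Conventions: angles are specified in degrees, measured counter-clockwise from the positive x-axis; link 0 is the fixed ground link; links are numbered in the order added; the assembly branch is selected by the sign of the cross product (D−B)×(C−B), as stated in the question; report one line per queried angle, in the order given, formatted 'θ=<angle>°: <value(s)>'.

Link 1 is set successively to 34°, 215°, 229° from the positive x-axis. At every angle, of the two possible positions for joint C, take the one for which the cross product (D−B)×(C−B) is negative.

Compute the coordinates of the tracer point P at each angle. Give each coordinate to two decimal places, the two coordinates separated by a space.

A=(0,0), D=(7.00,0)
θ=34°: B = A + 4.00·(cos34°, sin34°) = (3.3162, 2.2368)
θ=34°: |BD| = 4.3097
θ=34°: circle(B,8.00) ∩ circle(D,10.00): a=-2.0217, h=7.7403
θ=34°:   candidates: C₊=(5.6053,9.9023) cross=33.359; C₋=(-2.4292,-3.3302) cross=-33.359
θ=34°:   branch - wants cross < 0 → take C=(-2.4292,-3.3302) (cross=-33.359)
θ=34°: ex = (C−B)/|BC| = (-0.7182,-0.6959); ey = (0.6959,-0.7182)
θ=34°: P = B + 0.65·ex + -0.68·ey = (2.3761,2.2728)
θ=215°: B = A + 4.00·(cos215°, sin215°) = (-3.2766, -2.2943)
θ=215°: |BD| = 10.5296
θ=215°: circle(B,8.00) ∩ circle(D,10.00): a=3.5553, h=7.1666
θ=215°:   candidates: C₊=(-1.3682,5.4747) cross=75.461; C₋=(1.7548,-8.5140) cross=-75.461
θ=215°:   branch - wants cross < 0 → take C=(1.7548,-8.5140) (cross=-75.461)
θ=215°: ex = (C−B)/|BC| = (0.6289,-0.7775); ey = (0.7775,0.6289)
θ=215°: P = B + 0.65·ex + -0.68·ey = (-3.3965,-3.2273)
θ=229°: B = A + 4.00·(cos229°, sin229°) = (-2.6242, -3.0188)
θ=229°: |BD| = 10.0866
θ=229°: circle(B,8.00) ∩ circle(D,10.00): a=3.2587, h=7.3062
θ=229°:   candidates: C₊=(-1.7016,4.9278) cross=73.695; C₋=(2.6718,-9.0148) cross=-73.695
θ=229°:   branch - wants cross < 0 → take C=(2.6718,-9.0148) (cross=-73.695)
θ=229°: ex = (C−B)/|BC| = (0.6620,-0.7495); ey = (0.7495,0.6620)
θ=229°: P = B + 0.65·ex + -0.68·ey = (-2.7036,-3.9562)

θ=34°: 2.38 2.27
θ=215°: -3.40 -3.23
θ=229°: -2.70 -3.96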